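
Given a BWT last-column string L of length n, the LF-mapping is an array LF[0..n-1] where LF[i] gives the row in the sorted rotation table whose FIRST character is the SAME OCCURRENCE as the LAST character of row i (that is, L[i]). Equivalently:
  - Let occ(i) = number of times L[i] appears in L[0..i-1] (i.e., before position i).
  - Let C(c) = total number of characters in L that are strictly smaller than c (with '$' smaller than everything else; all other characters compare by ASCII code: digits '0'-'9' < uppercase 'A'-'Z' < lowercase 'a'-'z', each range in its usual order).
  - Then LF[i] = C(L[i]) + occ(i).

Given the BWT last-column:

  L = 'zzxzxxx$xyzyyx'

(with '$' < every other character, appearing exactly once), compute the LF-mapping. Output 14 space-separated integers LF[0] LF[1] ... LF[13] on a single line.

Answer: 10 11 1 12 2 3 4 0 5 7 13 8 9 6

Derivation:
Char counts: '$':1, 'x':6, 'y':3, 'z':4
C (first-col start): C('$')=0, C('x')=1, C('y')=7, C('z')=10
L[0]='z': occ=0, LF[0]=C('z')+0=10+0=10
L[1]='z': occ=1, LF[1]=C('z')+1=10+1=11
L[2]='x': occ=0, LF[2]=C('x')+0=1+0=1
L[3]='z': occ=2, LF[3]=C('z')+2=10+2=12
L[4]='x': occ=1, LF[4]=C('x')+1=1+1=2
L[5]='x': occ=2, LF[5]=C('x')+2=1+2=3
L[6]='x': occ=3, LF[6]=C('x')+3=1+3=4
L[7]='$': occ=0, LF[7]=C('$')+0=0+0=0
L[8]='x': occ=4, LF[8]=C('x')+4=1+4=5
L[9]='y': occ=0, LF[9]=C('y')+0=7+0=7
L[10]='z': occ=3, LF[10]=C('z')+3=10+3=13
L[11]='y': occ=1, LF[11]=C('y')+1=7+1=8
L[12]='y': occ=2, LF[12]=C('y')+2=7+2=9
L[13]='x': occ=5, LF[13]=C('x')+5=1+5=6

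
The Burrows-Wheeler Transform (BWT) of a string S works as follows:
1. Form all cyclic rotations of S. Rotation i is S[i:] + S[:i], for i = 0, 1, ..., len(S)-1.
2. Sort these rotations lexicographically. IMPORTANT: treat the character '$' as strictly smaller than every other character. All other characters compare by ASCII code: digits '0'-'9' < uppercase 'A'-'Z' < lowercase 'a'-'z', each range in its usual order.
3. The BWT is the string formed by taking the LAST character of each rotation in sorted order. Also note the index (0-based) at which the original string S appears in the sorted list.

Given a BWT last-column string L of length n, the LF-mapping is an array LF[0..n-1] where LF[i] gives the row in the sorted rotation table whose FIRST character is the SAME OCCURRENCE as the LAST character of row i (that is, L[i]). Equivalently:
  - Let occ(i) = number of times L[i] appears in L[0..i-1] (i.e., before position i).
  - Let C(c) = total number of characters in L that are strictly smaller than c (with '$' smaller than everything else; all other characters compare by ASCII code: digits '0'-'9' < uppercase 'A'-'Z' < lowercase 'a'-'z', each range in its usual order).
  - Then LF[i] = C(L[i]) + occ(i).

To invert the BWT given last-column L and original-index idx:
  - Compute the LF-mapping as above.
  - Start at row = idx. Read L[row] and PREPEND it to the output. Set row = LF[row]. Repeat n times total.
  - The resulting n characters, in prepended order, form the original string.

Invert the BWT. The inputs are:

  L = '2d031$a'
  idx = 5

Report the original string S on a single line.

Answer: ad0132$

Derivation:
LF mapping: 3 6 1 4 2 0 5
Walk LF starting at row 5, prepending L[row]:
  step 1: row=5, L[5]='$', prepend. Next row=LF[5]=0
  step 2: row=0, L[0]='2', prepend. Next row=LF[0]=3
  step 3: row=3, L[3]='3', prepend. Next row=LF[3]=4
  step 4: row=4, L[4]='1', prepend. Next row=LF[4]=2
  step 5: row=2, L[2]='0', prepend. Next row=LF[2]=1
  step 6: row=1, L[1]='d', prepend. Next row=LF[1]=6
  step 7: row=6, L[6]='a', prepend. Next row=LF[6]=5
Reversed output: ad0132$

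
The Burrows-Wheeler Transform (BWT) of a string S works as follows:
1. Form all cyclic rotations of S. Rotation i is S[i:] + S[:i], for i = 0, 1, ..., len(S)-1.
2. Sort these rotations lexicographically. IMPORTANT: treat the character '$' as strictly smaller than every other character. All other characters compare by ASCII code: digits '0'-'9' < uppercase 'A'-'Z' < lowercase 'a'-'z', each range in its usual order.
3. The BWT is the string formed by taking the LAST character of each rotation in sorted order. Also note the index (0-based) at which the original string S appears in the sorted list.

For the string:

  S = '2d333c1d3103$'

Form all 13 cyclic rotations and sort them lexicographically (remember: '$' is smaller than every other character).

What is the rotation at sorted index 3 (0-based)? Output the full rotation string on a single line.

All 13 rotations (rotation i = S[i:]+S[:i]):
  rot[0] = 2d333c1d3103$
  rot[1] = d333c1d3103$2
  rot[2] = 333c1d3103$2d
  rot[3] = 33c1d3103$2d3
  rot[4] = 3c1d3103$2d33
  rot[5] = c1d3103$2d333
  rot[6] = 1d3103$2d333c
  rot[7] = d3103$2d333c1
  rot[8] = 3103$2d333c1d
  rot[9] = 103$2d333c1d3
  rot[10] = 03$2d333c1d31
  rot[11] = 3$2d333c1d310
  rot[12] = $2d333c1d3103
Sorted (with $ < everything):
  sorted[0] = $2d333c1d3103
  sorted[1] = 03$2d333c1d31
  sorted[2] = 103$2d333c1d3
  sorted[3] = 1d3103$2d333c
  sorted[4] = 2d333c1d3103$
  sorted[5] = 3$2d333c1d310
  sorted[6] = 3103$2d333c1d
  sorted[7] = 333c1d3103$2d
  sorted[8] = 33c1d3103$2d3
  sorted[9] = 3c1d3103$2d33
  sorted[10] = c1d3103$2d333
  sorted[11] = d3103$2d333c1
  sorted[12] = d333c1d3103$2
sorted[3] = 1d3103$2d333c

Answer: 1d3103$2d333c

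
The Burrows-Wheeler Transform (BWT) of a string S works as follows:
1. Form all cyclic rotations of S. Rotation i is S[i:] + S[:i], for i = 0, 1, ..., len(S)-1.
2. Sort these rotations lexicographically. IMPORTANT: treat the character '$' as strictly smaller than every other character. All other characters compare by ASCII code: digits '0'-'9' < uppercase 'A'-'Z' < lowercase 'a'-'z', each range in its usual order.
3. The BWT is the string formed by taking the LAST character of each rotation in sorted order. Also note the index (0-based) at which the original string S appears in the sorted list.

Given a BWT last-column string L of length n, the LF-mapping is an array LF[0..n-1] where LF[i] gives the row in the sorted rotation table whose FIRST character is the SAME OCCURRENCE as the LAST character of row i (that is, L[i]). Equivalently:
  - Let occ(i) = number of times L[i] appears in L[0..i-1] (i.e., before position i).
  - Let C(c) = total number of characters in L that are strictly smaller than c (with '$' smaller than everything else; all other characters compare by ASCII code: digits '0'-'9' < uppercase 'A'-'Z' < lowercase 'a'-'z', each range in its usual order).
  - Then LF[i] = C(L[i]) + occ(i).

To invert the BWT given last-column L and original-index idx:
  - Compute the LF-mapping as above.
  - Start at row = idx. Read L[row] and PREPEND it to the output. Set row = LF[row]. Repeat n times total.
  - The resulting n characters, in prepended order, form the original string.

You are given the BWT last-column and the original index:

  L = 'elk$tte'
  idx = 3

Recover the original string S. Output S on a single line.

Answer: kettle$

Derivation:
LF mapping: 1 4 3 0 5 6 2
Walk LF starting at row 3, prepending L[row]:
  step 1: row=3, L[3]='$', prepend. Next row=LF[3]=0
  step 2: row=0, L[0]='e', prepend. Next row=LF[0]=1
  step 3: row=1, L[1]='l', prepend. Next row=LF[1]=4
  step 4: row=4, L[4]='t', prepend. Next row=LF[4]=5
  step 5: row=5, L[5]='t', prepend. Next row=LF[5]=6
  step 6: row=6, L[6]='e', prepend. Next row=LF[6]=2
  step 7: row=2, L[2]='k', prepend. Next row=LF[2]=3
Reversed output: kettle$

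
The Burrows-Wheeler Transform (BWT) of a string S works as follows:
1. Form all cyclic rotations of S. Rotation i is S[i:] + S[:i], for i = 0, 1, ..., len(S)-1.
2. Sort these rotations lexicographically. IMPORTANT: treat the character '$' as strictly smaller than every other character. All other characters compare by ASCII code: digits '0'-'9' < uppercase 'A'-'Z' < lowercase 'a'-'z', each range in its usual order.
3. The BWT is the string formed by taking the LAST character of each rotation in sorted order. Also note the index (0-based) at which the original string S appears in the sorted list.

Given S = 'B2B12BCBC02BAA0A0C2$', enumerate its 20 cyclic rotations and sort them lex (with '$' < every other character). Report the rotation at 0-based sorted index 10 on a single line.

Answer: A0C2$B2B12BCBC02BAA0

Derivation:
All 20 rotations (rotation i = S[i:]+S[:i]):
  rot[0] = B2B12BCBC02BAA0A0C2$
  rot[1] = 2B12BCBC02BAA0A0C2$B
  rot[2] = B12BCBC02BAA0A0C2$B2
  rot[3] = 12BCBC02BAA0A0C2$B2B
  rot[4] = 2BCBC02BAA0A0C2$B2B1
  rot[5] = BCBC02BAA0A0C2$B2B12
  rot[6] = CBC02BAA0A0C2$B2B12B
  rot[7] = BC02BAA0A0C2$B2B12BC
  rot[8] = C02BAA0A0C2$B2B12BCB
  rot[9] = 02BAA0A0C2$B2B12BCBC
  rot[10] = 2BAA0A0C2$B2B12BCBC0
  rot[11] = BAA0A0C2$B2B12BCBC02
  rot[12] = AA0A0C2$B2B12BCBC02B
  rot[13] = A0A0C2$B2B12BCBC02BA
  rot[14] = 0A0C2$B2B12BCBC02BAA
  rot[15] = A0C2$B2B12BCBC02BAA0
  rot[16] = 0C2$B2B12BCBC02BAA0A
  rot[17] = C2$B2B12BCBC02BAA0A0
  rot[18] = 2$B2B12BCBC02BAA0A0C
  rot[19] = $B2B12BCBC02BAA0A0C2
Sorted (with $ < everything):
  sorted[0] = $B2B12BCBC02BAA0A0C2
  sorted[1] = 02BAA0A0C2$B2B12BCBC
  sorted[2] = 0A0C2$B2B12BCBC02BAA
  sorted[3] = 0C2$B2B12BCBC02BAA0A
  sorted[4] = 12BCBC02BAA0A0C2$B2B
  sorted[5] = 2$B2B12BCBC02BAA0A0C
  sorted[6] = 2B12BCBC02BAA0A0C2$B
  sorted[7] = 2BAA0A0C2$B2B12BCBC0
  sorted[8] = 2BCBC02BAA0A0C2$B2B1
  sorted[9] = A0A0C2$B2B12BCBC02BA
  sorted[10] = A0C2$B2B12BCBC02BAA0
  sorted[11] = AA0A0C2$B2B12BCBC02B
  sorted[12] = B12BCBC02BAA0A0C2$B2
  sorted[13] = B2B12BCBC02BAA0A0C2$
  sorted[14] = BAA0A0C2$B2B12BCBC02
  sorted[15] = BC02BAA0A0C2$B2B12BC
  sorted[16] = BCBC02BAA0A0C2$B2B12
  sorted[17] = C02BAA0A0C2$B2B12BCB
  sorted[18] = C2$B2B12BCBC02BAA0A0
  sorted[19] = CBC02BAA0A0C2$B2B12B
sorted[10] = A0C2$B2B12BCBC02BAA0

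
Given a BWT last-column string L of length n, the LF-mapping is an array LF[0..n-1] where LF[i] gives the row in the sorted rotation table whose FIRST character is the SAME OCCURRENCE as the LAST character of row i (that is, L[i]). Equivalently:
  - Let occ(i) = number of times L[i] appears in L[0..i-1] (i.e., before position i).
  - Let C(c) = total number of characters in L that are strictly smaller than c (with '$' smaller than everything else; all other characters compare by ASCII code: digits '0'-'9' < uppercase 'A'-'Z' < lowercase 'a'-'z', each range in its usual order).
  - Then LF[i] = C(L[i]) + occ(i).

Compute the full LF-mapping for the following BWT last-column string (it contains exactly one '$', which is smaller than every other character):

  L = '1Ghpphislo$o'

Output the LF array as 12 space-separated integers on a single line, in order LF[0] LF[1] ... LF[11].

Char counts: '$':1, '1':1, 'G':1, 'h':2, 'i':1, 'l':1, 'o':2, 'p':2, 's':1
C (first-col start): C('$')=0, C('1')=1, C('G')=2, C('h')=3, C('i')=5, C('l')=6, C('o')=7, C('p')=9, C('s')=11
L[0]='1': occ=0, LF[0]=C('1')+0=1+0=1
L[1]='G': occ=0, LF[1]=C('G')+0=2+0=2
L[2]='h': occ=0, LF[2]=C('h')+0=3+0=3
L[3]='p': occ=0, LF[3]=C('p')+0=9+0=9
L[4]='p': occ=1, LF[4]=C('p')+1=9+1=10
L[5]='h': occ=1, LF[5]=C('h')+1=3+1=4
L[6]='i': occ=0, LF[6]=C('i')+0=5+0=5
L[7]='s': occ=0, LF[7]=C('s')+0=11+0=11
L[8]='l': occ=0, LF[8]=C('l')+0=6+0=6
L[9]='o': occ=0, LF[9]=C('o')+0=7+0=7
L[10]='$': occ=0, LF[10]=C('$')+0=0+0=0
L[11]='o': occ=1, LF[11]=C('o')+1=7+1=8

Answer: 1 2 3 9 10 4 5 11 6 7 0 8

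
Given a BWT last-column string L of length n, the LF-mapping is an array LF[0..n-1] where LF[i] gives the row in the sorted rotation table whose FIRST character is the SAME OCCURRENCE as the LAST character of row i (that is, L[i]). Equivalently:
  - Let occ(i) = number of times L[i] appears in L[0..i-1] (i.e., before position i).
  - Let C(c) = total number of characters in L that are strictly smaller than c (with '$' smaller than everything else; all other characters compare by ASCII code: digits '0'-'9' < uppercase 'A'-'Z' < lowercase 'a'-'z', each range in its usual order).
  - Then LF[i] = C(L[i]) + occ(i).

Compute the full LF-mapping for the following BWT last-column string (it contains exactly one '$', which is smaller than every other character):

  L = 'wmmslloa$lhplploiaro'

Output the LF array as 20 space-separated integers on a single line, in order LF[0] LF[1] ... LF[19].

Char counts: '$':1, 'a':2, 'h':1, 'i':1, 'l':5, 'm':2, 'o':3, 'p':2, 'r':1, 's':1, 'w':1
C (first-col start): C('$')=0, C('a')=1, C('h')=3, C('i')=4, C('l')=5, C('m')=10, C('o')=12, C('p')=15, C('r')=17, C('s')=18, C('w')=19
L[0]='w': occ=0, LF[0]=C('w')+0=19+0=19
L[1]='m': occ=0, LF[1]=C('m')+0=10+0=10
L[2]='m': occ=1, LF[2]=C('m')+1=10+1=11
L[3]='s': occ=0, LF[3]=C('s')+0=18+0=18
L[4]='l': occ=0, LF[4]=C('l')+0=5+0=5
L[5]='l': occ=1, LF[5]=C('l')+1=5+1=6
L[6]='o': occ=0, LF[6]=C('o')+0=12+0=12
L[7]='a': occ=0, LF[7]=C('a')+0=1+0=1
L[8]='$': occ=0, LF[8]=C('$')+0=0+0=0
L[9]='l': occ=2, LF[9]=C('l')+2=5+2=7
L[10]='h': occ=0, LF[10]=C('h')+0=3+0=3
L[11]='p': occ=0, LF[11]=C('p')+0=15+0=15
L[12]='l': occ=3, LF[12]=C('l')+3=5+3=8
L[13]='p': occ=1, LF[13]=C('p')+1=15+1=16
L[14]='l': occ=4, LF[14]=C('l')+4=5+4=9
L[15]='o': occ=1, LF[15]=C('o')+1=12+1=13
L[16]='i': occ=0, LF[16]=C('i')+0=4+0=4
L[17]='a': occ=1, LF[17]=C('a')+1=1+1=2
L[18]='r': occ=0, LF[18]=C('r')+0=17+0=17
L[19]='o': occ=2, LF[19]=C('o')+2=12+2=14

Answer: 19 10 11 18 5 6 12 1 0 7 3 15 8 16 9 13 4 2 17 14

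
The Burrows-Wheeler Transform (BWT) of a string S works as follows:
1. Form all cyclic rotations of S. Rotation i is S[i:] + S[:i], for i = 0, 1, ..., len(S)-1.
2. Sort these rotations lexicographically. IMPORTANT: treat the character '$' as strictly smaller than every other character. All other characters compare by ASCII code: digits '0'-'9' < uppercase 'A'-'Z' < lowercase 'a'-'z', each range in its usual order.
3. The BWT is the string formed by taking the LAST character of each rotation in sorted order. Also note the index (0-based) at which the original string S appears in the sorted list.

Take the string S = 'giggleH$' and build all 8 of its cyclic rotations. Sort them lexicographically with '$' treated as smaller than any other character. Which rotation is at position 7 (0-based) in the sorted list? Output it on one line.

Answer: leH$gigg

Derivation:
All 8 rotations (rotation i = S[i:]+S[:i]):
  rot[0] = giggleH$
  rot[1] = iggleH$g
  rot[2] = ggleH$gi
  rot[3] = gleH$gig
  rot[4] = leH$gigg
  rot[5] = eH$giggl
  rot[6] = H$giggle
  rot[7] = $giggleH
Sorted (with $ < everything):
  sorted[0] = $giggleH
  sorted[1] = H$giggle
  sorted[2] = eH$giggl
  sorted[3] = ggleH$gi
  sorted[4] = giggleH$
  sorted[5] = gleH$gig
  sorted[6] = iggleH$g
  sorted[7] = leH$gigg
sorted[7] = leH$gigg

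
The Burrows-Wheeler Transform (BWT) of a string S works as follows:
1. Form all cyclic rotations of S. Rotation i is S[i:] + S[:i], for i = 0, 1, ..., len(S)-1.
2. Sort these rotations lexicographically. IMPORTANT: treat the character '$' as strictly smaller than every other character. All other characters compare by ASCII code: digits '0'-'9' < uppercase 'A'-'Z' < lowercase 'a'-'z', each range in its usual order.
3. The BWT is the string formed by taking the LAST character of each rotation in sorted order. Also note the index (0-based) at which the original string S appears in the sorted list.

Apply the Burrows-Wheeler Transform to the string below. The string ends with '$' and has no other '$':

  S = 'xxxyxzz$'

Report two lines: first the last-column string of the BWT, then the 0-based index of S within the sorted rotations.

Answer: z$xxyxzx
1

Derivation:
All 8 rotations (rotation i = S[i:]+S[:i]):
  rot[0] = xxxyxzz$
  rot[1] = xxyxzz$x
  rot[2] = xyxzz$xx
  rot[3] = yxzz$xxx
  rot[4] = xzz$xxxy
  rot[5] = zz$xxxyx
  rot[6] = z$xxxyxz
  rot[7] = $xxxyxzz
Sorted (with $ < everything):
  sorted[0] = $xxxyxzz  (last char: 'z')
  sorted[1] = xxxyxzz$  (last char: '$')
  sorted[2] = xxyxzz$x  (last char: 'x')
  sorted[3] = xyxzz$xx  (last char: 'x')
  sorted[4] = xzz$xxxy  (last char: 'y')
  sorted[5] = yxzz$xxx  (last char: 'x')
  sorted[6] = z$xxxyxz  (last char: 'z')
  sorted[7] = zz$xxxyx  (last char: 'x')
Last column: z$xxyxzx
Original string S is at sorted index 1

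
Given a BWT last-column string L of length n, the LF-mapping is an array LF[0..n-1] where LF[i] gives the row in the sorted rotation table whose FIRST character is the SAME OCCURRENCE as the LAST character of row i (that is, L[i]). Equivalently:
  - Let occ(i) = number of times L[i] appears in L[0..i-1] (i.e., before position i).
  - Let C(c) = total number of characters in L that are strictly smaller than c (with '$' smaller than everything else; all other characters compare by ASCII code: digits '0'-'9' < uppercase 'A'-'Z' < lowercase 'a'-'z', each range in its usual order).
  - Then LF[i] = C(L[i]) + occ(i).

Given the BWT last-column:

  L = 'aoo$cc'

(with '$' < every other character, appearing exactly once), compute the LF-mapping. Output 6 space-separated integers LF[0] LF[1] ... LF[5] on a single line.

Char counts: '$':1, 'a':1, 'c':2, 'o':2
C (first-col start): C('$')=0, C('a')=1, C('c')=2, C('o')=4
L[0]='a': occ=0, LF[0]=C('a')+0=1+0=1
L[1]='o': occ=0, LF[1]=C('o')+0=4+0=4
L[2]='o': occ=1, LF[2]=C('o')+1=4+1=5
L[3]='$': occ=0, LF[3]=C('$')+0=0+0=0
L[4]='c': occ=0, LF[4]=C('c')+0=2+0=2
L[5]='c': occ=1, LF[5]=C('c')+1=2+1=3

Answer: 1 4 5 0 2 3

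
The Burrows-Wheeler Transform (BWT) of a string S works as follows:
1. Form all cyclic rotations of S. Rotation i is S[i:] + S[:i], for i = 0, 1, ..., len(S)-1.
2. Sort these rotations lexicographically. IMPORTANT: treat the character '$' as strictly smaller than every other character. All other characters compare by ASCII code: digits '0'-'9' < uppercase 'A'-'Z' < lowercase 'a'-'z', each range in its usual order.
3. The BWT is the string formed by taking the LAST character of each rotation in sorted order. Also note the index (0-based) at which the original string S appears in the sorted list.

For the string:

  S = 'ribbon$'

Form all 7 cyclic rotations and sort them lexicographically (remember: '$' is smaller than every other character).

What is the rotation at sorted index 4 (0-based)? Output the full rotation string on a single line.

All 7 rotations (rotation i = S[i:]+S[:i]):
  rot[0] = ribbon$
  rot[1] = ibbon$r
  rot[2] = bbon$ri
  rot[3] = bon$rib
  rot[4] = on$ribb
  rot[5] = n$ribbo
  rot[6] = $ribbon
Sorted (with $ < everything):
  sorted[0] = $ribbon
  sorted[1] = bbon$ri
  sorted[2] = bon$rib
  sorted[3] = ibbon$r
  sorted[4] = n$ribbo
  sorted[5] = on$ribb
  sorted[6] = ribbon$
sorted[4] = n$ribbo

Answer: n$ribbo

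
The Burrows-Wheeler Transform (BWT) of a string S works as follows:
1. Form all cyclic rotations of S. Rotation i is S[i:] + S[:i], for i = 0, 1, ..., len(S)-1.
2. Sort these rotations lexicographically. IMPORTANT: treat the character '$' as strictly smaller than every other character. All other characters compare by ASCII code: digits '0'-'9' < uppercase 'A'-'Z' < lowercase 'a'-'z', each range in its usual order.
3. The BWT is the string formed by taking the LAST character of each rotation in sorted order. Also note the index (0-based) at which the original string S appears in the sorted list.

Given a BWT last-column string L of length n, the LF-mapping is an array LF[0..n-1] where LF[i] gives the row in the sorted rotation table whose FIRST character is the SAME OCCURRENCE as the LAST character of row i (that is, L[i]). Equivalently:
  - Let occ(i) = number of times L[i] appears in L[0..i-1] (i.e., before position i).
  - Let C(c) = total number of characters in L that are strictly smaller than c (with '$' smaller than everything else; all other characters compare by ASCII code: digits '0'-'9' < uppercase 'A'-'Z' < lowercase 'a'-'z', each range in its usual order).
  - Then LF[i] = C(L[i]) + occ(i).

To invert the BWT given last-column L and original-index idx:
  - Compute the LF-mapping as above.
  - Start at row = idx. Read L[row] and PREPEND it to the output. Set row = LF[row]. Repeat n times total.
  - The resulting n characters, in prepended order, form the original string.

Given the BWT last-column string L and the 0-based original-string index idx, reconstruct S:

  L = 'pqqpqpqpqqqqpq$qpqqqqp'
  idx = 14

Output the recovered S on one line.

Answer: qqppqqqqqqqpqqqpppqqp$

Derivation:
LF mapping: 1 8 9 2 10 3 11 4 12 13 14 15 5 16 0 17 6 18 19 20 21 7
Walk LF starting at row 14, prepending L[row]:
  step 1: row=14, L[14]='$', prepend. Next row=LF[14]=0
  step 2: row=0, L[0]='p', prepend. Next row=LF[0]=1
  step 3: row=1, L[1]='q', prepend. Next row=LF[1]=8
  step 4: row=8, L[8]='q', prepend. Next row=LF[8]=12
  step 5: row=12, L[12]='p', prepend. Next row=LF[12]=5
  step 6: row=5, L[5]='p', prepend. Next row=LF[5]=3
  step 7: row=3, L[3]='p', prepend. Next row=LF[3]=2
  step 8: row=2, L[2]='q', prepend. Next row=LF[2]=9
  step 9: row=9, L[9]='q', prepend. Next row=LF[9]=13
  step 10: row=13, L[13]='q', prepend. Next row=LF[13]=16
  step 11: row=16, L[16]='p', prepend. Next row=LF[16]=6
  step 12: row=6, L[6]='q', prepend. Next row=LF[6]=11
  step 13: row=11, L[11]='q', prepend. Next row=LF[11]=15
  step 14: row=15, L[15]='q', prepend. Next row=LF[15]=17
  step 15: row=17, L[17]='q', prepend. Next row=LF[17]=18
  step 16: row=18, L[18]='q', prepend. Next row=LF[18]=19
  step 17: row=19, L[19]='q', prepend. Next row=LF[19]=20
  step 18: row=20, L[20]='q', prepend. Next row=LF[20]=21
  step 19: row=21, L[21]='p', prepend. Next row=LF[21]=7
  step 20: row=7, L[7]='p', prepend. Next row=LF[7]=4
  step 21: row=4, L[4]='q', prepend. Next row=LF[4]=10
  step 22: row=10, L[10]='q', prepend. Next row=LF[10]=14
Reversed output: qqppqqqqqqqpqqqpppqqp$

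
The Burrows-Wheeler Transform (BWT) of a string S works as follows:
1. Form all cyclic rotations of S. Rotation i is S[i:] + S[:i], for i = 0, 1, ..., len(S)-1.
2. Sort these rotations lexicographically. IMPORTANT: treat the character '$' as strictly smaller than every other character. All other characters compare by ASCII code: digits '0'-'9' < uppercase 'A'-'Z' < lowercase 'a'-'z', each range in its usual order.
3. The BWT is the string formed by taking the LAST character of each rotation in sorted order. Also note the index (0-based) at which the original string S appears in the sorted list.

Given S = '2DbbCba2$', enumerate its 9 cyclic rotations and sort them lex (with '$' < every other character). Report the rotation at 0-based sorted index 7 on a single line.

All 9 rotations (rotation i = S[i:]+S[:i]):
  rot[0] = 2DbbCba2$
  rot[1] = DbbCba2$2
  rot[2] = bbCba2$2D
  rot[3] = bCba2$2Db
  rot[4] = Cba2$2Dbb
  rot[5] = ba2$2DbbC
  rot[6] = a2$2DbbCb
  rot[7] = 2$2DbbCba
  rot[8] = $2DbbCba2
Sorted (with $ < everything):
  sorted[0] = $2DbbCba2
  sorted[1] = 2$2DbbCba
  sorted[2] = 2DbbCba2$
  sorted[3] = Cba2$2Dbb
  sorted[4] = DbbCba2$2
  sorted[5] = a2$2DbbCb
  sorted[6] = bCba2$2Db
  sorted[7] = ba2$2DbbC
  sorted[8] = bbCba2$2D
sorted[7] = ba2$2DbbC

Answer: ba2$2DbbC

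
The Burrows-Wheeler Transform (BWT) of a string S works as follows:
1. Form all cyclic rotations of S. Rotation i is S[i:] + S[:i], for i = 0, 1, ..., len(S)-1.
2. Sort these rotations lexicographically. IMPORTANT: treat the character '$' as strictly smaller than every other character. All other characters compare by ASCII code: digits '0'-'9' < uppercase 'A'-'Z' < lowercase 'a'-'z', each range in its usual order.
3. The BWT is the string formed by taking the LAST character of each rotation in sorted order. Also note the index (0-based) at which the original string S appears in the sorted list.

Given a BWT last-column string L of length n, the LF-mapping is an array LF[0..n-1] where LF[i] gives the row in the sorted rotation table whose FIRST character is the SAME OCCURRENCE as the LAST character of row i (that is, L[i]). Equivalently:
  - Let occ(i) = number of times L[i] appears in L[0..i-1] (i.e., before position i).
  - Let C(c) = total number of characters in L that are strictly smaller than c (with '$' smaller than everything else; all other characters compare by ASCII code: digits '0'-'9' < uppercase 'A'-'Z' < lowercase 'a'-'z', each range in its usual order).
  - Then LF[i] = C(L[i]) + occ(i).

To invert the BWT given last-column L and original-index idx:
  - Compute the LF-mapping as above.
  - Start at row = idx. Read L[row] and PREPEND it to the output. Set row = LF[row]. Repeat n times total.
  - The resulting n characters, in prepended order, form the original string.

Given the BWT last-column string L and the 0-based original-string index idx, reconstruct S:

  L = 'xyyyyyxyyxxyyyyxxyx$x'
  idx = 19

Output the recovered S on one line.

Answer: yyxyyxyxyyyxyxxyyxyx$

Derivation:
LF mapping: 1 9 10 11 12 13 2 14 15 3 4 16 17 18 19 5 6 20 7 0 8
Walk LF starting at row 19, prepending L[row]:
  step 1: row=19, L[19]='$', prepend. Next row=LF[19]=0
  step 2: row=0, L[0]='x', prepend. Next row=LF[0]=1
  step 3: row=1, L[1]='y', prepend. Next row=LF[1]=9
  step 4: row=9, L[9]='x', prepend. Next row=LF[9]=3
  step 5: row=3, L[3]='y', prepend. Next row=LF[3]=11
  step 6: row=11, L[11]='y', prepend. Next row=LF[11]=16
  step 7: row=16, L[16]='x', prepend. Next row=LF[16]=6
  step 8: row=6, L[6]='x', prepend. Next row=LF[6]=2
  step 9: row=2, L[2]='y', prepend. Next row=LF[2]=10
  step 10: row=10, L[10]='x', prepend. Next row=LF[10]=4
  step 11: row=4, L[4]='y', prepend. Next row=LF[4]=12
  step 12: row=12, L[12]='y', prepend. Next row=LF[12]=17
  step 13: row=17, L[17]='y', prepend. Next row=LF[17]=20
  step 14: row=20, L[20]='x', prepend. Next row=LF[20]=8
  step 15: row=8, L[8]='y', prepend. Next row=LF[8]=15
  step 16: row=15, L[15]='x', prepend. Next row=LF[15]=5
  step 17: row=5, L[5]='y', prepend. Next row=LF[5]=13
  step 18: row=13, L[13]='y', prepend. Next row=LF[13]=18
  step 19: row=18, L[18]='x', prepend. Next row=LF[18]=7
  step 20: row=7, L[7]='y', prepend. Next row=LF[7]=14
  step 21: row=14, L[14]='y', prepend. Next row=LF[14]=19
Reversed output: yyxyyxyxyyyxyxxyyxyx$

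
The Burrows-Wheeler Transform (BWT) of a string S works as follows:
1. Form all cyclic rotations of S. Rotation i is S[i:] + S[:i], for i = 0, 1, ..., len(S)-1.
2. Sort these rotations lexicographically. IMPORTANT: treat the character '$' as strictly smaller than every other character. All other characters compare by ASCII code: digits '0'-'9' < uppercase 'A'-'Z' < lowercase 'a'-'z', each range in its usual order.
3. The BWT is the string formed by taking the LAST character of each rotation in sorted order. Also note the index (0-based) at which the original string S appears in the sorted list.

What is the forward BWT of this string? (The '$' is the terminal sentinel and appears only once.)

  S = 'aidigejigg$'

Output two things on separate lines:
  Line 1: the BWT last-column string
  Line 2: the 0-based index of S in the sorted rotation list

Answer: g$iggiiadje
1

Derivation:
All 11 rotations (rotation i = S[i:]+S[:i]):
  rot[0] = aidigejigg$
  rot[1] = idigejigg$a
  rot[2] = digejigg$ai
  rot[3] = igejigg$aid
  rot[4] = gejigg$aidi
  rot[5] = ejigg$aidig
  rot[6] = jigg$aidige
  rot[7] = igg$aidigej
  rot[8] = gg$aidigeji
  rot[9] = g$aidigejig
  rot[10] = $aidigejigg
Sorted (with $ < everything):
  sorted[0] = $aidigejigg  (last char: 'g')
  sorted[1] = aidigejigg$  (last char: '$')
  sorted[2] = digejigg$ai  (last char: 'i')
  sorted[3] = ejigg$aidig  (last char: 'g')
  sorted[4] = g$aidigejig  (last char: 'g')
  sorted[5] = gejigg$aidi  (last char: 'i')
  sorted[6] = gg$aidigeji  (last char: 'i')
  sorted[7] = idigejigg$a  (last char: 'a')
  sorted[8] = igejigg$aid  (last char: 'd')
  sorted[9] = igg$aidigej  (last char: 'j')
  sorted[10] = jigg$aidige  (last char: 'e')
Last column: g$iggiiadje
Original string S is at sorted index 1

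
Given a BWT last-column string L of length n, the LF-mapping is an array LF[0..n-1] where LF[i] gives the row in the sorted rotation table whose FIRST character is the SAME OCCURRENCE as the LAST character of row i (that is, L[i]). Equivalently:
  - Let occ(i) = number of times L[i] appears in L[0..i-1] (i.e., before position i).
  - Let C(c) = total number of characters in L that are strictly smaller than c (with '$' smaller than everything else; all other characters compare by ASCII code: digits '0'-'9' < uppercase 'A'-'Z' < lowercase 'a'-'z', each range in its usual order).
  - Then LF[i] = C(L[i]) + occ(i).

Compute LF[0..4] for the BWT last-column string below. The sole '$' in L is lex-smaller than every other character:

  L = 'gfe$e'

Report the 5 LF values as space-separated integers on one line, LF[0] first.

Char counts: '$':1, 'e':2, 'f':1, 'g':1
C (first-col start): C('$')=0, C('e')=1, C('f')=3, C('g')=4
L[0]='g': occ=0, LF[0]=C('g')+0=4+0=4
L[1]='f': occ=0, LF[1]=C('f')+0=3+0=3
L[2]='e': occ=0, LF[2]=C('e')+0=1+0=1
L[3]='$': occ=0, LF[3]=C('$')+0=0+0=0
L[4]='e': occ=1, LF[4]=C('e')+1=1+1=2

Answer: 4 3 1 0 2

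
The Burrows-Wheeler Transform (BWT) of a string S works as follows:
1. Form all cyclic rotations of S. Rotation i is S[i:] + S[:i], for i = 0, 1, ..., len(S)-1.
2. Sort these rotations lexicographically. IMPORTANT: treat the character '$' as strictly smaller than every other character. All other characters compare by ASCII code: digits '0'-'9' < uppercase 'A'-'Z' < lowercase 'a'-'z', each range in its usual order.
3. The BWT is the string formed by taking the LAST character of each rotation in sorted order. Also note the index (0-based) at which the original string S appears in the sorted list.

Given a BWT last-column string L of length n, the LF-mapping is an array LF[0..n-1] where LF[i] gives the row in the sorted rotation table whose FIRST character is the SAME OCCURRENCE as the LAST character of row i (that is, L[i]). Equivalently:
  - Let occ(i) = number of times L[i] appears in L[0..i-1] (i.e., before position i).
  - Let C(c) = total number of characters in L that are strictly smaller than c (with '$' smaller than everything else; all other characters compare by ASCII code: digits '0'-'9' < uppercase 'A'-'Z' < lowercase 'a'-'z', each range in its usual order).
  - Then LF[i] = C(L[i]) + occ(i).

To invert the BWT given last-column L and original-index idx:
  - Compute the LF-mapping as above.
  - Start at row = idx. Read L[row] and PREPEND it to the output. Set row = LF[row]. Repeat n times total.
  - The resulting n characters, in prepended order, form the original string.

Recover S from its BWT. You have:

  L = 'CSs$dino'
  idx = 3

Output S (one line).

Answer: dinosSC$

Derivation:
LF mapping: 1 2 7 0 3 4 5 6
Walk LF starting at row 3, prepending L[row]:
  step 1: row=3, L[3]='$', prepend. Next row=LF[3]=0
  step 2: row=0, L[0]='C', prepend. Next row=LF[0]=1
  step 3: row=1, L[1]='S', prepend. Next row=LF[1]=2
  step 4: row=2, L[2]='s', prepend. Next row=LF[2]=7
  step 5: row=7, L[7]='o', prepend. Next row=LF[7]=6
  step 6: row=6, L[6]='n', prepend. Next row=LF[6]=5
  step 7: row=5, L[5]='i', prepend. Next row=LF[5]=4
  step 8: row=4, L[4]='d', prepend. Next row=LF[4]=3
Reversed output: dinosSC$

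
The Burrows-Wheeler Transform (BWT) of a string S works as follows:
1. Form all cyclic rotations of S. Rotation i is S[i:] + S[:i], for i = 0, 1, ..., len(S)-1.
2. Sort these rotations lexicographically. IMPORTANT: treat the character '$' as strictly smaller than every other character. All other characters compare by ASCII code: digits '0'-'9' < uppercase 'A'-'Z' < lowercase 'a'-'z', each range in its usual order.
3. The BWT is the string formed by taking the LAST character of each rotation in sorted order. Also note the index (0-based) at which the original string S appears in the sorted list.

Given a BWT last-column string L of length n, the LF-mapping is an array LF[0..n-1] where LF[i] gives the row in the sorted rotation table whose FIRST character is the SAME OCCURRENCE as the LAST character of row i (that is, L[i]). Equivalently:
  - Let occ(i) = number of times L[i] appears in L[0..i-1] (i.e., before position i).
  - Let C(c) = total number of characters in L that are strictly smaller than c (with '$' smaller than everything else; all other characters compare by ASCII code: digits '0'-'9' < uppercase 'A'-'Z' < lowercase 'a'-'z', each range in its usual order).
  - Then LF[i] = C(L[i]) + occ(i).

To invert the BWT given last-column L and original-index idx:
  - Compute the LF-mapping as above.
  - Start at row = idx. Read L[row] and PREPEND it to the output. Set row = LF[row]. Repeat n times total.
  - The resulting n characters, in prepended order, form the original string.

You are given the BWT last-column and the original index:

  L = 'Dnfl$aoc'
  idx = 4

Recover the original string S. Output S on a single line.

LF mapping: 1 6 4 5 0 2 7 3
Walk LF starting at row 4, prepending L[row]:
  step 1: row=4, L[4]='$', prepend. Next row=LF[4]=0
  step 2: row=0, L[0]='D', prepend. Next row=LF[0]=1
  step 3: row=1, L[1]='n', prepend. Next row=LF[1]=6
  step 4: row=6, L[6]='o', prepend. Next row=LF[6]=7
  step 5: row=7, L[7]='c', prepend. Next row=LF[7]=3
  step 6: row=3, L[3]='l', prepend. Next row=LF[3]=5
  step 7: row=5, L[5]='a', prepend. Next row=LF[5]=2
  step 8: row=2, L[2]='f', prepend. Next row=LF[2]=4
Reversed output: falconD$

Answer: falconD$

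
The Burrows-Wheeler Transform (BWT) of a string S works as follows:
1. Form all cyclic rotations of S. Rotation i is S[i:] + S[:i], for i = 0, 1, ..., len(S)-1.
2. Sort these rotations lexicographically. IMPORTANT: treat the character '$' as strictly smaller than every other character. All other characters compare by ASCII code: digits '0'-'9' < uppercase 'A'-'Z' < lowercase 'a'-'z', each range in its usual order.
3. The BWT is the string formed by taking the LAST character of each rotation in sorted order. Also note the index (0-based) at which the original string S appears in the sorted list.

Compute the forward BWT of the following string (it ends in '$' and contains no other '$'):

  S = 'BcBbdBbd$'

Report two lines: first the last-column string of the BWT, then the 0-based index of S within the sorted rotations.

Answer: ddc$BBBbb
3

Derivation:
All 9 rotations (rotation i = S[i:]+S[:i]):
  rot[0] = BcBbdBbd$
  rot[1] = cBbdBbd$B
  rot[2] = BbdBbd$Bc
  rot[3] = bdBbd$BcB
  rot[4] = dBbd$BcBb
  rot[5] = Bbd$BcBbd
  rot[6] = bd$BcBbdB
  rot[7] = d$BcBbdBb
  rot[8] = $BcBbdBbd
Sorted (with $ < everything):
  sorted[0] = $BcBbdBbd  (last char: 'd')
  sorted[1] = Bbd$BcBbd  (last char: 'd')
  sorted[2] = BbdBbd$Bc  (last char: 'c')
  sorted[3] = BcBbdBbd$  (last char: '$')
  sorted[4] = bd$BcBbdB  (last char: 'B')
  sorted[5] = bdBbd$BcB  (last char: 'B')
  sorted[6] = cBbdBbd$B  (last char: 'B')
  sorted[7] = d$BcBbdBb  (last char: 'b')
  sorted[8] = dBbd$BcBb  (last char: 'b')
Last column: ddc$BBBbb
Original string S is at sorted index 3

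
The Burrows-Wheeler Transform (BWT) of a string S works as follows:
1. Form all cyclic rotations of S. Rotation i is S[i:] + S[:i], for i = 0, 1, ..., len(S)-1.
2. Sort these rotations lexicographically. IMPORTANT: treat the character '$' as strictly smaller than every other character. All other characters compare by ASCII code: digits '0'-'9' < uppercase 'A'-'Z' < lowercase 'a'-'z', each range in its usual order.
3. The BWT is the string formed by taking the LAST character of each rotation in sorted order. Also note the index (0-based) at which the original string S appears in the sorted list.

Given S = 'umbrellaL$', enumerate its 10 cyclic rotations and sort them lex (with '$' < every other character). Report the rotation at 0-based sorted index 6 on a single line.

Answer: llaL$umbre

Derivation:
All 10 rotations (rotation i = S[i:]+S[:i]):
  rot[0] = umbrellaL$
  rot[1] = mbrellaL$u
  rot[2] = brellaL$um
  rot[3] = rellaL$umb
  rot[4] = ellaL$umbr
  rot[5] = llaL$umbre
  rot[6] = laL$umbrel
  rot[7] = aL$umbrell
  rot[8] = L$umbrella
  rot[9] = $umbrellaL
Sorted (with $ < everything):
  sorted[0] = $umbrellaL
  sorted[1] = L$umbrella
  sorted[2] = aL$umbrell
  sorted[3] = brellaL$um
  sorted[4] = ellaL$umbr
  sorted[5] = laL$umbrel
  sorted[6] = llaL$umbre
  sorted[7] = mbrellaL$u
  sorted[8] = rellaL$umb
  sorted[9] = umbrellaL$
sorted[6] = llaL$umbre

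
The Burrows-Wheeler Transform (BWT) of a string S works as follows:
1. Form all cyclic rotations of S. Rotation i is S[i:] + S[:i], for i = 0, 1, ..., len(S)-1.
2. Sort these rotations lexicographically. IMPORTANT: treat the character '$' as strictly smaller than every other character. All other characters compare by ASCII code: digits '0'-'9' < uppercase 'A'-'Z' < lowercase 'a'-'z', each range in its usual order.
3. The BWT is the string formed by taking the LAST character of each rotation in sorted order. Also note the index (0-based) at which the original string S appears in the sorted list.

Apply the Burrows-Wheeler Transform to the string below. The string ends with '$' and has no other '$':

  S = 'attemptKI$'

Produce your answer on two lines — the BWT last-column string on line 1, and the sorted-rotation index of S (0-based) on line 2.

Answer: IKt$tempta
3

Derivation:
All 10 rotations (rotation i = S[i:]+S[:i]):
  rot[0] = attemptKI$
  rot[1] = ttemptKI$a
  rot[2] = temptKI$at
  rot[3] = emptKI$att
  rot[4] = mptKI$atte
  rot[5] = ptKI$attem
  rot[6] = tKI$attemp
  rot[7] = KI$attempt
  rot[8] = I$attemptK
  rot[9] = $attemptKI
Sorted (with $ < everything):
  sorted[0] = $attemptKI  (last char: 'I')
  sorted[1] = I$attemptK  (last char: 'K')
  sorted[2] = KI$attempt  (last char: 't')
  sorted[3] = attemptKI$  (last char: '$')
  sorted[4] = emptKI$att  (last char: 't')
  sorted[5] = mptKI$atte  (last char: 'e')
  sorted[6] = ptKI$attem  (last char: 'm')
  sorted[7] = tKI$attemp  (last char: 'p')
  sorted[8] = temptKI$at  (last char: 't')
  sorted[9] = ttemptKI$a  (last char: 'a')
Last column: IKt$tempta
Original string S is at sorted index 3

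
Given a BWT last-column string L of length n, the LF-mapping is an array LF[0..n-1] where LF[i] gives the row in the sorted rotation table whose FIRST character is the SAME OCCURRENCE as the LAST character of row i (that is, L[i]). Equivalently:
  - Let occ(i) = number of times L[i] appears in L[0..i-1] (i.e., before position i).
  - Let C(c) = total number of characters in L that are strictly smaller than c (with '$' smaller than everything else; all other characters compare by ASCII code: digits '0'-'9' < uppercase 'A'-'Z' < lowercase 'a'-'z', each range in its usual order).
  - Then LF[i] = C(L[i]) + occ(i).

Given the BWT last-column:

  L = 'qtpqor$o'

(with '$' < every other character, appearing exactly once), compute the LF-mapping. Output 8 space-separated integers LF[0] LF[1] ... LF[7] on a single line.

Answer: 4 7 3 5 1 6 0 2

Derivation:
Char counts: '$':1, 'o':2, 'p':1, 'q':2, 'r':1, 't':1
C (first-col start): C('$')=0, C('o')=1, C('p')=3, C('q')=4, C('r')=6, C('t')=7
L[0]='q': occ=0, LF[0]=C('q')+0=4+0=4
L[1]='t': occ=0, LF[1]=C('t')+0=7+0=7
L[2]='p': occ=0, LF[2]=C('p')+0=3+0=3
L[3]='q': occ=1, LF[3]=C('q')+1=4+1=5
L[4]='o': occ=0, LF[4]=C('o')+0=1+0=1
L[5]='r': occ=0, LF[5]=C('r')+0=6+0=6
L[6]='$': occ=0, LF[6]=C('$')+0=0+0=0
L[7]='o': occ=1, LF[7]=C('o')+1=1+1=2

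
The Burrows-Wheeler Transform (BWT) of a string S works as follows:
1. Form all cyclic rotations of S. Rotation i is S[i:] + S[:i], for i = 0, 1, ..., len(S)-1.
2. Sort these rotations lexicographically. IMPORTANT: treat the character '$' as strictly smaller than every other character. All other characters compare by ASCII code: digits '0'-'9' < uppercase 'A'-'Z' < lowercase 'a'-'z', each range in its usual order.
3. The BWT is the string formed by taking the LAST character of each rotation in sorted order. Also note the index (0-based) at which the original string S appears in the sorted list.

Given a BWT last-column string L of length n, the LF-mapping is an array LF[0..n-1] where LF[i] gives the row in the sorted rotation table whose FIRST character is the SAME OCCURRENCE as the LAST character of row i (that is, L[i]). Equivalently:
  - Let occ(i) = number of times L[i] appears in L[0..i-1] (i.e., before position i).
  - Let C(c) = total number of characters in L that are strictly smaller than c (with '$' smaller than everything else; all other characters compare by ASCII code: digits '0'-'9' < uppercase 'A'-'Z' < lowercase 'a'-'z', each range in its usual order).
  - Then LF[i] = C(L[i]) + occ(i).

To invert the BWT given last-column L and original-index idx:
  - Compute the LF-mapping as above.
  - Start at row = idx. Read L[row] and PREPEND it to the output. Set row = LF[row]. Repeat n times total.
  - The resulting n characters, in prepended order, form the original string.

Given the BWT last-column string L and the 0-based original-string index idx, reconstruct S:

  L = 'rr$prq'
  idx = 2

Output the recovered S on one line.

LF mapping: 3 4 0 1 5 2
Walk LF starting at row 2, prepending L[row]:
  step 1: row=2, L[2]='$', prepend. Next row=LF[2]=0
  step 2: row=0, L[0]='r', prepend. Next row=LF[0]=3
  step 3: row=3, L[3]='p', prepend. Next row=LF[3]=1
  step 4: row=1, L[1]='r', prepend. Next row=LF[1]=4
  step 5: row=4, L[4]='r', prepend. Next row=LF[4]=5
  step 6: row=5, L[5]='q', prepend. Next row=LF[5]=2
Reversed output: qrrpr$

Answer: qrrpr$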